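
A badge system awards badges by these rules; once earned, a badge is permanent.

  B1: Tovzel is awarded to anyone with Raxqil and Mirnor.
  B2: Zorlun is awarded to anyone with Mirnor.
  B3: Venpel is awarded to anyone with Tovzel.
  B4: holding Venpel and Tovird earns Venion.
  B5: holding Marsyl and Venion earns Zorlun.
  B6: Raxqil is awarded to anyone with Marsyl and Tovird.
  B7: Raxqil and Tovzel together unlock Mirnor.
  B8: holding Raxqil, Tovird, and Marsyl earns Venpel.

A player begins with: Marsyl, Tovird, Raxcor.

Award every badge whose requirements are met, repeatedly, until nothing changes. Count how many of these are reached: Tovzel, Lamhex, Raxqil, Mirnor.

1

With Marsyl and Tovird, Raxqil is earned (B6).
Tovzel would need Raxqil and Mirnor (B1), but Mirnor is never earned.
No rule produces Lamhex, and it is not given.
Raxqil: reached.
Mirnor would need Raxqil and Tovzel (B7), but Tovzel is never earned.
Reached: Raxqil — 1 of the 4.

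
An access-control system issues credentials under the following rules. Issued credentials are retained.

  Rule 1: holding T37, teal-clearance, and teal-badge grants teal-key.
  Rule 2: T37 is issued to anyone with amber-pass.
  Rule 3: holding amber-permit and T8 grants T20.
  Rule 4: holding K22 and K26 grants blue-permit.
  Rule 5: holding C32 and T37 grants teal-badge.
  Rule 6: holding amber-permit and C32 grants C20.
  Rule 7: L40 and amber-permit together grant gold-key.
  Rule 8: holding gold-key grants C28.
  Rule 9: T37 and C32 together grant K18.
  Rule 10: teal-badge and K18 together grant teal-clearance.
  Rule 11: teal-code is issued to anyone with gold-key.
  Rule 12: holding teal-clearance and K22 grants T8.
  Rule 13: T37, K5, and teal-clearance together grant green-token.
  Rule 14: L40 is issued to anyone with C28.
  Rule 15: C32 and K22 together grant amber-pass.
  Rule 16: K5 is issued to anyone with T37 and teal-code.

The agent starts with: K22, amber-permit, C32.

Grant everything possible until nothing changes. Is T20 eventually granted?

Holding C32 and K22 grants amber-pass (Rule 15).
Holding amber-pass grants T37 (Rule 2).
Holding C32 and T37 grants teal-badge (Rule 5).
Holding T37 and C32 grants K18 (Rule 9).
Holding teal-badge and K18 grants teal-clearance (Rule 10).
Holding teal-clearance and K22 grants T8 (Rule 12).
Holding amber-permit and T8 grants T20 (Rule 3).

Yes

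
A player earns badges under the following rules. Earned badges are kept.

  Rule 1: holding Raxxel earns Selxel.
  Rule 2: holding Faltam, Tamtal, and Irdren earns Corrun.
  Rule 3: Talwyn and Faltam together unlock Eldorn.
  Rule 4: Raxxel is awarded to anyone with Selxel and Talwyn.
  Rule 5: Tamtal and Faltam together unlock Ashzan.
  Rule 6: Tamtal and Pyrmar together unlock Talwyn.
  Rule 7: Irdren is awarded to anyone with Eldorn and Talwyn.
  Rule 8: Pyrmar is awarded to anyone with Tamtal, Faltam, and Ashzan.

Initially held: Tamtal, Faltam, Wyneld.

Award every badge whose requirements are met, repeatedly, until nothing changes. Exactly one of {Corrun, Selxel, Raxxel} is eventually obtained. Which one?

With Tamtal and Faltam, Ashzan is earned (Rule 5).
With Tamtal, Faltam, and Ashzan, Pyrmar is earned (Rule 8).
With Tamtal and Pyrmar, Talwyn is earned (Rule 6).
With Talwyn and Faltam, Eldorn is earned (Rule 3).
With Eldorn and Talwyn, Irdren is earned (Rule 7).
With Faltam, Tamtal, and Irdren, Corrun is earned (Rule 2).
Raxxel would need Selxel and Talwyn (Rule 4), but Selxel is never earned. Selxel would need Raxxel (Rule 1), but Raxxel is never earned.

Corrun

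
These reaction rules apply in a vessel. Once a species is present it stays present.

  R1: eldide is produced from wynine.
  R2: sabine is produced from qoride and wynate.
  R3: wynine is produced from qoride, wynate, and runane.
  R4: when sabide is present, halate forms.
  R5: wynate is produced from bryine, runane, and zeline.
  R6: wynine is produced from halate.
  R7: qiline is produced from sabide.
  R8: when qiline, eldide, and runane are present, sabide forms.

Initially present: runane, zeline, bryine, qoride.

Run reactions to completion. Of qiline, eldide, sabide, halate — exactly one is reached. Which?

bryine, runane, and zeline present → wynate forms (R5).
qoride, wynate, and runane present → wynine forms (R3).
wynine present → eldide forms (R1).
sabide would need qiline, eldide, and runane (R8), but qiline never forms. qiline would need sabide (R7), but sabide never forms. halate would need sabide (R4), but sabide never forms.

eldide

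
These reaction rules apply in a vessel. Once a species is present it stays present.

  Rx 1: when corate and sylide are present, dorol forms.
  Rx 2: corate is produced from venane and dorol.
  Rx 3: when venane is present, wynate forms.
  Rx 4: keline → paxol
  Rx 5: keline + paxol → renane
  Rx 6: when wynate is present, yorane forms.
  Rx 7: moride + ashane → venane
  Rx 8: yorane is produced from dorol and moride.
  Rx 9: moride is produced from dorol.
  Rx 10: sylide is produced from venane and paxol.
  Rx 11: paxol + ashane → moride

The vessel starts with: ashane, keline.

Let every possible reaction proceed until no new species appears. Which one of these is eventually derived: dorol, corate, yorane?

yorane

keline present → paxol forms (Rx 4).
paxol and ashane present → moride forms (Rx 11).
moride and ashane present → venane forms (Rx 7).
venane present → wynate forms (Rx 3).
wynate present → yorane forms (Rx 6).
corate would need venane and dorol (Rx 2), but dorol never forms. dorol would need corate and sylide (Rx 1), but corate never forms.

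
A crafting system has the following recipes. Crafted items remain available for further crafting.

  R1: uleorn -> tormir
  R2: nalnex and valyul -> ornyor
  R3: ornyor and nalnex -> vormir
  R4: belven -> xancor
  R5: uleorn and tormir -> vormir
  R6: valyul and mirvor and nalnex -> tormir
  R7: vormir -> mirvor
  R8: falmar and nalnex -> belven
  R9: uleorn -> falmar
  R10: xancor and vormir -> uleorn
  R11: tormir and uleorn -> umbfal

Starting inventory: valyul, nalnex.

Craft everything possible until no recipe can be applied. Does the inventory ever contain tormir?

Yes

nalnex and valyul -> ornyor (R2).
Using R3, ornyor and nalnex make vormir.
Using R7, vormir makes mirvor.
Using R6, valyul, mirvor, and nalnex make tormir.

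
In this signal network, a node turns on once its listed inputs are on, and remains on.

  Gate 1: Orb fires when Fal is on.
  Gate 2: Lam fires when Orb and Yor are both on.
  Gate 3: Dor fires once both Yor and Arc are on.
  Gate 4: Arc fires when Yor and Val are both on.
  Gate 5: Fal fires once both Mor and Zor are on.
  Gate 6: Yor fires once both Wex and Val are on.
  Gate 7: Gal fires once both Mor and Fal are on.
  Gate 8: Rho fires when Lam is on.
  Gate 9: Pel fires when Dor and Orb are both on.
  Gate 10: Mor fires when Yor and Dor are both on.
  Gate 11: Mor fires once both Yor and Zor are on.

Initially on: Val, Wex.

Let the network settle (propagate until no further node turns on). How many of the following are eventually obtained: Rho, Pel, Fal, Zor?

0

Rho would need Lam (Gate 8), but Lam never turns on.
Pel would need Dor and Orb (Gate 9), but Orb never turns on.
Fal would need Mor and Zor (Gate 5), but Zor never turns on.
No rule produces Zor, and it is not given.
None of the 4 are reached.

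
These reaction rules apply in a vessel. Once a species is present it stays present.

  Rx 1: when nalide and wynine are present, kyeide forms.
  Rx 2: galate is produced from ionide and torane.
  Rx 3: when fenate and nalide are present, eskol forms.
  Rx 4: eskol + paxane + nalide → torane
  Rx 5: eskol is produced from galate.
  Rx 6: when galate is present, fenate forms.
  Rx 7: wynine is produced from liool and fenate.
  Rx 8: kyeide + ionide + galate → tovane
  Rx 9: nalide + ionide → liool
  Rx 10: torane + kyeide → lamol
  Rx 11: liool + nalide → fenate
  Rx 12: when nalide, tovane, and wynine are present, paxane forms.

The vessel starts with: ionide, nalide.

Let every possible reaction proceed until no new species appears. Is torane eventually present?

torane would need eskol, paxane, and nalide (Rx 4), but paxane never forms.

No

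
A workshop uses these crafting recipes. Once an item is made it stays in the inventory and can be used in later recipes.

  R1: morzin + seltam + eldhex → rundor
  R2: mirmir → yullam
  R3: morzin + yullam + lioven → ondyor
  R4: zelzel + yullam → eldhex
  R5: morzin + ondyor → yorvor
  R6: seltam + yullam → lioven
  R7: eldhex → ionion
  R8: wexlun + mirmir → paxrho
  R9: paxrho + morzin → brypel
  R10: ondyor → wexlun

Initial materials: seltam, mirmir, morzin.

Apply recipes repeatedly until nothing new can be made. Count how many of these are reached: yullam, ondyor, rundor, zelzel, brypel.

Using R2, mirmir makes yullam.
Using R6, seltam and yullam make lioven.
morzin + yullam + lioven → ondyor (R3).
Using R10, ondyor makes wexlun.
wexlun + mirmir → paxrho (R8).
paxrho + morzin → brypel (R9).
yullam: reached.
ondyor: reached.
rundor would need morzin, seltam, and eldhex (R1), but eldhex is never obtained.
No rule produces zelzel, and it is not given.
brypel: reached.
Reached: yullam, ondyor, and brypel — 3 of the 5.

3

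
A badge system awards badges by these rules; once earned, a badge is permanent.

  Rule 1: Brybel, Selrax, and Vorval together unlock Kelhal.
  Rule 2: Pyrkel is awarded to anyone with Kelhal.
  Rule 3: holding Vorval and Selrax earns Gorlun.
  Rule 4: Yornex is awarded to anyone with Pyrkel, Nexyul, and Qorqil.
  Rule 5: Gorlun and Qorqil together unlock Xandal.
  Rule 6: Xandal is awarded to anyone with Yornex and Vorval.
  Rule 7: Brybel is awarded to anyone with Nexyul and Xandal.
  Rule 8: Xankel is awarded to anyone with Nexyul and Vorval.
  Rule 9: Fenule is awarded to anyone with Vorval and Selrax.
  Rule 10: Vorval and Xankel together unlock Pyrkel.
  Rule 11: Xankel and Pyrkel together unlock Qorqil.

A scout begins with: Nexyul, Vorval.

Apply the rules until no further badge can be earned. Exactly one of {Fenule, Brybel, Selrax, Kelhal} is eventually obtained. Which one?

Brybel

With Nexyul and Vorval, Xankel is earned (Rule 8).
With Vorval and Xankel, Pyrkel is earned (Rule 10).
With Xankel and Pyrkel, Qorqil is earned (Rule 11).
With Pyrkel, Nexyul, and Qorqil, Yornex is earned (Rule 4).
With Yornex and Vorval, Xandal is earned (Rule 6).
With Nexyul and Xandal, Brybel is earned (Rule 7).
Kelhal would need Brybel, Selrax, and Vorval (Rule 1), but Selrax is never earned. No rule produces Selrax, and it is not given. Fenule would need Vorval and Selrax (Rule 9), but Selrax is never earned.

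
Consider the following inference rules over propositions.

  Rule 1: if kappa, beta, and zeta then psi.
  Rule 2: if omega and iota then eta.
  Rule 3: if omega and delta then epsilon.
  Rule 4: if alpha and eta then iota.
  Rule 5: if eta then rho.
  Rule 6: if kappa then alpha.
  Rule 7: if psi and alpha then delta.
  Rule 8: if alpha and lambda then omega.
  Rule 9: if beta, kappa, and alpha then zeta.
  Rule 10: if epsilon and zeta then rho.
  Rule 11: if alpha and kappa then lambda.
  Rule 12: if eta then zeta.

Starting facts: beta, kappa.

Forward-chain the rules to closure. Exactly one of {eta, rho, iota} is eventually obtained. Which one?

rho

From kappa, Rule 6 gives alpha.
From beta, kappa, and alpha, Rule 9 gives zeta.
alpha and kappa hold, so lambda follows (Rule 11).
From kappa, beta, and zeta, Rule 1 gives psi.
alpha and lambda hold, so omega follows (Rule 8).
psi and alpha hold, so delta follows (Rule 7).
omega and delta hold, so epsilon follows (Rule 3).
From epsilon and zeta, Rule 10 gives rho.
iota would need alpha and eta (Rule 4), but eta is never established. eta would need omega and iota (Rule 2), but iota is never established.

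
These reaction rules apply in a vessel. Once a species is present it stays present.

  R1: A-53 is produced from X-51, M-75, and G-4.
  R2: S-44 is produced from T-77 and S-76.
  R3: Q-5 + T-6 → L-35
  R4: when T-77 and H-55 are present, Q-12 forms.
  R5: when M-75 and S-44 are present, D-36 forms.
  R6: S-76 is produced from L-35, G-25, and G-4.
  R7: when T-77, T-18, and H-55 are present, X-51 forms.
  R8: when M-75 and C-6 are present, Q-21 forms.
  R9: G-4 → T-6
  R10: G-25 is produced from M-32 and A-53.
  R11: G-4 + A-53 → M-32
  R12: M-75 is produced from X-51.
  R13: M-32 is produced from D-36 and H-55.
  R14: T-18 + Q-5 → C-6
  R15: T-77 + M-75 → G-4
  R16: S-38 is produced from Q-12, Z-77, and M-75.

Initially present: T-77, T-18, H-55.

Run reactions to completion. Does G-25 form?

Yes

T-77, T-18, and H-55 present → X-51 forms (R7).
X-51 present → M-75 forms (R12).
T-77 and M-75 present → G-4 forms (R15).
X-51, M-75, and G-4 present → A-53 forms (R1).
G-4 and A-53 present → M-32 forms (R11).
M-32 and A-53 present → G-25 forms (R10).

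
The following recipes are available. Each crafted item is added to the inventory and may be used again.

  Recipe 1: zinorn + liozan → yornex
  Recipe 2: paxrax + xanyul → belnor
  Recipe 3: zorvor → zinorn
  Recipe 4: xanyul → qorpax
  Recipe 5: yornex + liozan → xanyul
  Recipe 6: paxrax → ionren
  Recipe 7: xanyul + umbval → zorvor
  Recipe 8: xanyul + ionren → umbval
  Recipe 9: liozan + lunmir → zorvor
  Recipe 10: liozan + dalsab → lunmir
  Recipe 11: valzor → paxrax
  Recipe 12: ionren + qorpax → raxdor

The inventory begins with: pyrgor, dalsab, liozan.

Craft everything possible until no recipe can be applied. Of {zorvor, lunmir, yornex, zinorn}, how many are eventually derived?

4

Using Recipe 10, liozan and dalsab make lunmir.
liozan + lunmir → zorvor (Recipe 9).
Using Recipe 3, zorvor makes zinorn.
zinorn + liozan → yornex (Recipe 1).
zorvor: reached.
lunmir: reached.
yornex: reached.
zinorn: reached.
All 4 are reached.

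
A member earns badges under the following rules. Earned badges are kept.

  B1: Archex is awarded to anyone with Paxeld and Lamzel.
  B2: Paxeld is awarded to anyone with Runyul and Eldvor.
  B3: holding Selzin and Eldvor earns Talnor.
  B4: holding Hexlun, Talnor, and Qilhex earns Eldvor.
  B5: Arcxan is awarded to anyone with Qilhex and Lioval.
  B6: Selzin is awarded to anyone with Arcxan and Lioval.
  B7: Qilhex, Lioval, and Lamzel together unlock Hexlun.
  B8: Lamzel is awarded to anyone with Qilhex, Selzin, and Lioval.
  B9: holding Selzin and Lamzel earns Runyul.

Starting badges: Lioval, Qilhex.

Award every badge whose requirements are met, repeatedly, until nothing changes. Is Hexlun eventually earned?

Yes

With Qilhex and Lioval, Arcxan is earned (B5).
With Arcxan and Lioval, Selzin is earned (B6).
With Qilhex, Selzin, and Lioval, Lamzel is earned (B8).
With Qilhex, Lioval, and Lamzel, Hexlun is earned (B7).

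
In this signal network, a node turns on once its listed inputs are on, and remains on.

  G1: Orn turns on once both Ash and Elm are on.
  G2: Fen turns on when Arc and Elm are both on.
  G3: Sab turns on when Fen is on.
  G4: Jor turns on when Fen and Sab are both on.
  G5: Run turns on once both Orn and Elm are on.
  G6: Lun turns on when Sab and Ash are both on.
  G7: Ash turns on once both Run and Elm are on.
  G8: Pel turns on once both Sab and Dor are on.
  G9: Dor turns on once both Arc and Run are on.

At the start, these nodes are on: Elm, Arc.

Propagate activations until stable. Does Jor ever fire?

G2: Arc and Elm on → Fen on.
Fen is on, so Sab turns on (G3).
Fen and Sab are on, so Jor turns on (G4).

Yes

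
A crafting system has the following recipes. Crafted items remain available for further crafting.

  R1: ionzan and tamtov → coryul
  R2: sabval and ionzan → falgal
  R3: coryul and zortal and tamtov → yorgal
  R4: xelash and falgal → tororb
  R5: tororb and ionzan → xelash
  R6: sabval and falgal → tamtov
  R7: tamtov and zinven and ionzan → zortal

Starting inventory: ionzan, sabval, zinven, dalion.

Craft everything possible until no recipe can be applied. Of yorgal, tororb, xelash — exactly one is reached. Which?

sabval and ionzan → falgal (R2).
Using R6, sabval and falgal make tamtov.
ionzan and tamtov → coryul (R1).
Using R7, tamtov, zinven, and ionzan make zortal.
Using R3, coryul, zortal, and tamtov make yorgal.
tororb would need xelash and falgal (R4), but xelash is never obtained. xelash would need tororb and ionzan (R5), but tororb is never obtained.

yorgal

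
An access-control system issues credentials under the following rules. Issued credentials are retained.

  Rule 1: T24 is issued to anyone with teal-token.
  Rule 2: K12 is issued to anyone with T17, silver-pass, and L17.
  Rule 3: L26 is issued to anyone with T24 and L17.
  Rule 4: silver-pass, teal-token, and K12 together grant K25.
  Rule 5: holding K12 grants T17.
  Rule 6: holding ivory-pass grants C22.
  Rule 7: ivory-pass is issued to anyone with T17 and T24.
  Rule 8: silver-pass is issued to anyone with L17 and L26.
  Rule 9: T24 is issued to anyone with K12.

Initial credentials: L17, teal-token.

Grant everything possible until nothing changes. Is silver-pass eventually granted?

Holding teal-token grants T24 (Rule 1).
Holding T24 and L17 grants L26 (Rule 3).
Holding L17 and L26 grants silver-pass (Rule 8).

Yes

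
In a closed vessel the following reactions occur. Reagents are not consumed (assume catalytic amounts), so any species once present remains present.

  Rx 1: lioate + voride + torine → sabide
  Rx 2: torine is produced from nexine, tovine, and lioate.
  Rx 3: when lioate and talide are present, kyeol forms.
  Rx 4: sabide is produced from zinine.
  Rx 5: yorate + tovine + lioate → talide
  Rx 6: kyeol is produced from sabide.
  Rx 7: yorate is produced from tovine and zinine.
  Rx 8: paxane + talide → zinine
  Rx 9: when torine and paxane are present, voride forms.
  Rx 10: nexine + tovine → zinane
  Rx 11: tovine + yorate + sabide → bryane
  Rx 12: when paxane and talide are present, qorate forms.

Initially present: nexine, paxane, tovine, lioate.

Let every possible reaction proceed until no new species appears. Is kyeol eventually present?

Yes

nexine, tovine, and lioate present → torine forms (Rx 2).
torine and paxane present → voride forms (Rx 9).
lioate, voride, and torine present → sabide forms (Rx 1).
sabide present → kyeol forms (Rx 6).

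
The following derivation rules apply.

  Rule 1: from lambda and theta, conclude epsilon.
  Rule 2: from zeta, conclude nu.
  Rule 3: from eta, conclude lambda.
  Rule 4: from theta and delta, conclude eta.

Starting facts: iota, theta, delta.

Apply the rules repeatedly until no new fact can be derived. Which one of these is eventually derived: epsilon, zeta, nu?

epsilon

From theta and delta, Rule 4 gives eta.
eta holds, so lambda follows (Rule 3).
From lambda and theta, Rule 1 gives epsilon.
nu would need zeta (Rule 2), but zeta is never established. No rule produces zeta, and it is not given.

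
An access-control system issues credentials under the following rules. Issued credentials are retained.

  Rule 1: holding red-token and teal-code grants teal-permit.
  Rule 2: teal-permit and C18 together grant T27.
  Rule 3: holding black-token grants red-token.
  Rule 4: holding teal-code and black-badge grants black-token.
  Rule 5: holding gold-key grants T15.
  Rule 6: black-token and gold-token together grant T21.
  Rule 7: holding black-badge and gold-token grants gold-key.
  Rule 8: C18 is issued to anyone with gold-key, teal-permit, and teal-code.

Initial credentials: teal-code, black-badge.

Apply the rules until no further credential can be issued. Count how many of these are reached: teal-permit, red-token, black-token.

Holding teal-code and black-badge grants black-token (Rule 4).
Holding black-token grants red-token (Rule 3).
Holding red-token and teal-code grants teal-permit (Rule 1).
teal-permit: reached.
red-token: reached.
black-token: reached.
All 3 are reached.

3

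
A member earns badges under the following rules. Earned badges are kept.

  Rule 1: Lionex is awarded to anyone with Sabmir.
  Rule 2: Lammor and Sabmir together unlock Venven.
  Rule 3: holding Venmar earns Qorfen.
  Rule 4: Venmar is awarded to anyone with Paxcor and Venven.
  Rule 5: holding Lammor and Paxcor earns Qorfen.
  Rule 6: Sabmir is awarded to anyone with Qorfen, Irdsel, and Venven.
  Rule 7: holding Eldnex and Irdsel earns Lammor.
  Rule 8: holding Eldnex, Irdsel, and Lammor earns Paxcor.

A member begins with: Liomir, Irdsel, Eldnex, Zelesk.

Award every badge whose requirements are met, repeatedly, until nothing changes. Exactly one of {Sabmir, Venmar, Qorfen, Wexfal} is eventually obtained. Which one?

With Eldnex and Irdsel, Lammor is earned (Rule 7).
With Eldnex, Irdsel, and Lammor, Paxcor is earned (Rule 8).
With Lammor and Paxcor, Qorfen is earned (Rule 5).
No rule produces Wexfal, and it is not given. Sabmir would need Qorfen, Irdsel, and Venven (Rule 6), but Venven is never earned. Venmar would need Paxcor and Venven (Rule 4), but Venven is never earned.

Qorfen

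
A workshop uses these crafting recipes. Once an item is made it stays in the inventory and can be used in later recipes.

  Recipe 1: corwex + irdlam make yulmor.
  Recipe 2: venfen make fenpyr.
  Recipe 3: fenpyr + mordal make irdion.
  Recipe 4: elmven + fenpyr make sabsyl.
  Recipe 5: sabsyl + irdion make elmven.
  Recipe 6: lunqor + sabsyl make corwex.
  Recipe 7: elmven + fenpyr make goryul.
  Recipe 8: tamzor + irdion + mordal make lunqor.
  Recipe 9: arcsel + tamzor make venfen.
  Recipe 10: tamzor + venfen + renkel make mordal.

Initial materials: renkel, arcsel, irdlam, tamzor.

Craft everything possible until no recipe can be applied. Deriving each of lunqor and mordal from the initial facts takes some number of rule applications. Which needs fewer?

mordal

mordal: Using Recipe 9, arcsel and tamzor make venfen. tamzor + venfen + renkel → mordal (Recipe 10). [2 rule applications]
lunqor: Using Recipe 9, arcsel and tamzor make venfen. Using Recipe 2, venfen makes fenpyr. tamzor + venfen + renkel → mordal (Recipe 10). Using Recipe 3, fenpyr and mordal make irdion. Using Recipe 8, tamzor, irdion, and mordal make lunqor. [5 rule applications]
mordal needs fewer.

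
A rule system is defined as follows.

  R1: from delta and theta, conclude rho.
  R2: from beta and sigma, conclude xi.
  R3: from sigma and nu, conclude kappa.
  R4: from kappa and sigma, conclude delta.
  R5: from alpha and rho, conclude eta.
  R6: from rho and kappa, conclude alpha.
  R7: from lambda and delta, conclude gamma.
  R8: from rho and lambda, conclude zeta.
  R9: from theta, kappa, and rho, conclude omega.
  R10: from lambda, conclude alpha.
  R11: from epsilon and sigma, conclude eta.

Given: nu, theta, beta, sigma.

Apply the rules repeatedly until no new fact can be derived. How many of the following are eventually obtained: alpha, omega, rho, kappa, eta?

5

From sigma and nu, R3 gives kappa.
kappa and sigma hold, so delta follows (R4).
delta and theta hold, so rho follows (R1).
theta, kappa, and rho hold, so omega follows (R9).
rho and kappa hold, so alpha follows (R6).
From alpha and rho, R5 gives eta.
alpha: reached.
omega: reached.
rho: reached.
kappa: reached.
eta: reached.
All 5 are reached.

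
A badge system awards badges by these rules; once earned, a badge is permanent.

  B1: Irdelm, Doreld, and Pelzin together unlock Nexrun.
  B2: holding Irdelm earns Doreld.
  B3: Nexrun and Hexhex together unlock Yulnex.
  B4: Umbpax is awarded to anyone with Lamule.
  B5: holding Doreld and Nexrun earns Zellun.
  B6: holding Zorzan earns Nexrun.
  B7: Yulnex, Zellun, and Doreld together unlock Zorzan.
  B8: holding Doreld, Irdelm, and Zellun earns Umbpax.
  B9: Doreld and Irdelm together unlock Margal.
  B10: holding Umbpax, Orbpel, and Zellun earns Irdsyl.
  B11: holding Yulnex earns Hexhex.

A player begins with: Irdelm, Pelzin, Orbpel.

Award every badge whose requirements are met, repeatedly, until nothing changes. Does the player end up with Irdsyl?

With Irdelm, Doreld is earned (B2).
With Irdelm, Doreld, and Pelzin, Nexrun is earned (B1).
With Doreld and Nexrun, Zellun is earned (B5).
With Doreld, Irdelm, and Zellun, Umbpax is earned (B8).
With Umbpax, Orbpel, and Zellun, Irdsyl is earned (B10).

Yes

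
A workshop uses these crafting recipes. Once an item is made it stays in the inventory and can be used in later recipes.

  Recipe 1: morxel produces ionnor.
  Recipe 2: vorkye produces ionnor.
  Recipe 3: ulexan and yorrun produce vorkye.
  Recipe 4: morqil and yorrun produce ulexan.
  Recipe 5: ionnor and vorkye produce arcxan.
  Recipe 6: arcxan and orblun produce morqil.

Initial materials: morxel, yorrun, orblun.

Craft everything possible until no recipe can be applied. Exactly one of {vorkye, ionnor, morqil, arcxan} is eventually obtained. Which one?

Using Recipe 1, morxel makes ionnor.
arcxan would need ionnor and vorkye (Recipe 5), but vorkye is never obtained. morqil would need arcxan and orblun (Recipe 6), but arcxan is never obtained. vorkye would need ulexan and yorrun (Recipe 3), but ulexan is never obtained.

ionnor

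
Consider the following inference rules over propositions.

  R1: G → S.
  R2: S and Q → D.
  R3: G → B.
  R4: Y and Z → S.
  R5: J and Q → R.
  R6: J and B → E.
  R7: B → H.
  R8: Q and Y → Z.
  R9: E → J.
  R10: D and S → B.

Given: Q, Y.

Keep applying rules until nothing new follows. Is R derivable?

No

R would need J and Q (R5), but J is never established.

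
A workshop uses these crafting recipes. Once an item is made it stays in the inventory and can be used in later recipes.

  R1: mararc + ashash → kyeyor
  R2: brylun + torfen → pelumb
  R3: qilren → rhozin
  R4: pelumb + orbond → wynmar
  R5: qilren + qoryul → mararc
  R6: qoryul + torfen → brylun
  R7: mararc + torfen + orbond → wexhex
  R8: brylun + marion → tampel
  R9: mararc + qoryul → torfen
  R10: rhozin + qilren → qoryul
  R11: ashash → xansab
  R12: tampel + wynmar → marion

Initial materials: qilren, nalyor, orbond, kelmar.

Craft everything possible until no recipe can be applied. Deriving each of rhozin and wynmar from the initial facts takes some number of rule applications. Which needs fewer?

rhozin

rhozin: Using R3, qilren makes rhozin. [1 rule application]
wynmar: qilren → rhozin (R3). rhozin + qilren → qoryul (R10). Using R5, qilren and qoryul make mararc. mararc + qoryul → torfen (R9). qoryul + torfen → brylun (R6). Using R2, brylun and torfen make pelumb. pelumb + orbond → wynmar (R4). [7 rule applications]
rhozin needs fewer.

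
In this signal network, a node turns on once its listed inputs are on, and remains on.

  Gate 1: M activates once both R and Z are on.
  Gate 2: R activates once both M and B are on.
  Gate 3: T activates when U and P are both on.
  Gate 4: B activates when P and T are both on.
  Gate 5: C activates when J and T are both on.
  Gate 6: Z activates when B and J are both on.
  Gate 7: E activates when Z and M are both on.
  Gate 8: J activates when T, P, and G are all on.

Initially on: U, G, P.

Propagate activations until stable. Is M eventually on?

No

M would need R and Z (Gate 1), but R never turns on.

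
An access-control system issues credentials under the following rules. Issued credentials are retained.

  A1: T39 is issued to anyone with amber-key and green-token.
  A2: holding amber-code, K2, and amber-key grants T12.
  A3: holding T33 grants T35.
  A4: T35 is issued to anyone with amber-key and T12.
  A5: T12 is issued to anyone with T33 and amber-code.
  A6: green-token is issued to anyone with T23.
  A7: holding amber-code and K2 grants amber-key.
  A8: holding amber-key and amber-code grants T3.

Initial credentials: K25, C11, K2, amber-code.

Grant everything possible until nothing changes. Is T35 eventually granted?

Holding amber-code and K2 grants amber-key (A7).
Holding amber-code, K2, and amber-key grants T12 (A2).
Holding amber-key and T12 grants T35 (A4).

Yes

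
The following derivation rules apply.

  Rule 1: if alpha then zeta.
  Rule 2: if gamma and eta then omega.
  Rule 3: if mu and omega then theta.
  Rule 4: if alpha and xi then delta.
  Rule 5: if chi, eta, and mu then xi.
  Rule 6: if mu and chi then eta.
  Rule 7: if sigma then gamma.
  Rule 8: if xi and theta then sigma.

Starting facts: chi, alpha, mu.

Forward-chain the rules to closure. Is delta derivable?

Yes

From mu and chi, Rule 6 gives eta.
chi, eta, and mu hold, so xi follows (Rule 5).
From alpha and xi, Rule 4 gives delta.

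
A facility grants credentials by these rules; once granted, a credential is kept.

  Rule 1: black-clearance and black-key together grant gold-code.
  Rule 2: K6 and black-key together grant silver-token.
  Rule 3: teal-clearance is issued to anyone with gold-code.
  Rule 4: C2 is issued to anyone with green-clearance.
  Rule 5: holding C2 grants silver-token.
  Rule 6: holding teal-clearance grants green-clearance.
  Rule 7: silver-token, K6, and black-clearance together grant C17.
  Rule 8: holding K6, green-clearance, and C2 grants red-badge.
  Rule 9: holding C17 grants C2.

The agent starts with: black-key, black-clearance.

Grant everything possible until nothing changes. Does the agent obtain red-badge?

red-badge would need K6, green-clearance, and C2 (Rule 8), but K6 is never granted.

No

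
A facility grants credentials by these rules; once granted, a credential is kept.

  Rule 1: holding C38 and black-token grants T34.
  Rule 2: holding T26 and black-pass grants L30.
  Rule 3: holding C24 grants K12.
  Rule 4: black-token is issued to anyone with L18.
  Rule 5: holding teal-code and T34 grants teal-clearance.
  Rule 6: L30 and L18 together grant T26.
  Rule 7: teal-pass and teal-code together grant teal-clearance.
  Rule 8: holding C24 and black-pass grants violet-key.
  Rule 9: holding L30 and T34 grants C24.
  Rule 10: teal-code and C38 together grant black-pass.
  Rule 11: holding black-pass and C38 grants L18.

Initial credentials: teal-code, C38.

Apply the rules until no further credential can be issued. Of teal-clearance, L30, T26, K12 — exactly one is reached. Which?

teal-clearance

Holding teal-code and C38 grants black-pass (Rule 10).
Holding black-pass and C38 grants L18 (Rule 11).
Holding L18 grants black-token (Rule 4).
Holding C38 and black-token grants T34 (Rule 1).
Holding teal-code and T34 grants teal-clearance (Rule 5).
L30 would need T26 and black-pass (Rule 2), but T26 is never granted. K12 would need C24 (Rule 3), but C24 is never granted. T26 would need L30 and L18 (Rule 6), but L30 is never granted.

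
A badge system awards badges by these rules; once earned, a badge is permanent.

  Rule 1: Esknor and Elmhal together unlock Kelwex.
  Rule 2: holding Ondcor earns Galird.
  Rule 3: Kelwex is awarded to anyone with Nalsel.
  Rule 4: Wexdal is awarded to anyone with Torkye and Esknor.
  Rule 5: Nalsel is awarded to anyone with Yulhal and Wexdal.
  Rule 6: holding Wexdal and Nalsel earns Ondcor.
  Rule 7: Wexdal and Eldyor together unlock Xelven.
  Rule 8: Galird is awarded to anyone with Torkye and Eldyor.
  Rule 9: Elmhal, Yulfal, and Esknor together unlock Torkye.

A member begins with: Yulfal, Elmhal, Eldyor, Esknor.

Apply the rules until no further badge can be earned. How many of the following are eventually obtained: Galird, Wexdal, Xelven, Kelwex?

4

With Esknor and Elmhal, Kelwex is earned (Rule 1).
With Elmhal, Yulfal, and Esknor, Torkye is earned (Rule 9).
With Torkye and Esknor, Wexdal is earned (Rule 4).
With Torkye and Eldyor, Galird is earned (Rule 8).
With Wexdal and Eldyor, Xelven is earned (Rule 7).
Galird: reached.
Wexdal: reached.
Xelven: reached.
Kelwex: reached.
All 4 are reached.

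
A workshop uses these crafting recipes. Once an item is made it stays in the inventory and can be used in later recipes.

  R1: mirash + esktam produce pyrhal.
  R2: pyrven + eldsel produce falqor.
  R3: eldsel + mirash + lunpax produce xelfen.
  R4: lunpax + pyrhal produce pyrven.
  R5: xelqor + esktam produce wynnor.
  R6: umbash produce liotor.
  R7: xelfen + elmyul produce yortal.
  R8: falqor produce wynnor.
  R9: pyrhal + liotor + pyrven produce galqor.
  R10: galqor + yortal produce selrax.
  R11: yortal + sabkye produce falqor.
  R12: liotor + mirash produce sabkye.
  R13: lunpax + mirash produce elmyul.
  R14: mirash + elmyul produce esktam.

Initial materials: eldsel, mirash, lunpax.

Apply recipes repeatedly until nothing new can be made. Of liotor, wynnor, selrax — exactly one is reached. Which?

wynnor

Using R13, lunpax and mirash make elmyul.
Using R14, mirash and elmyul make esktam.
mirash + esktam → pyrhal (R1).
Using R4, lunpax and pyrhal make pyrven.
pyrven + eldsel → falqor (R2).
falqor → wynnor (R8).
selrax would need galqor and yortal (R10), but galqor is never obtained. liotor would need umbash (R6), but umbash is never obtained.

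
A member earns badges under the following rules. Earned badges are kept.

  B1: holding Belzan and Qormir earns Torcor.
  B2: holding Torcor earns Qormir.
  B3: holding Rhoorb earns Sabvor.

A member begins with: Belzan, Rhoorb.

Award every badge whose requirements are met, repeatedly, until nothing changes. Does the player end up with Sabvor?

With Rhoorb, Sabvor is earned (B3).

Yes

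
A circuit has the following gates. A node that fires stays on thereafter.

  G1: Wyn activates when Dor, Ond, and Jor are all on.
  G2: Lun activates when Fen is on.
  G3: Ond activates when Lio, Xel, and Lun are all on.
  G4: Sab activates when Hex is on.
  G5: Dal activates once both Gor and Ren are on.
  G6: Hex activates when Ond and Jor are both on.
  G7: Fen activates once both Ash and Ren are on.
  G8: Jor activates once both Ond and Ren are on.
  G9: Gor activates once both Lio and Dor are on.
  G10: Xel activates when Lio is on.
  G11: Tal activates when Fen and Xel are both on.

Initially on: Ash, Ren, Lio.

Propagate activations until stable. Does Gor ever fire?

No

Gor would need Lio and Dor (G9), but Dor never turns on.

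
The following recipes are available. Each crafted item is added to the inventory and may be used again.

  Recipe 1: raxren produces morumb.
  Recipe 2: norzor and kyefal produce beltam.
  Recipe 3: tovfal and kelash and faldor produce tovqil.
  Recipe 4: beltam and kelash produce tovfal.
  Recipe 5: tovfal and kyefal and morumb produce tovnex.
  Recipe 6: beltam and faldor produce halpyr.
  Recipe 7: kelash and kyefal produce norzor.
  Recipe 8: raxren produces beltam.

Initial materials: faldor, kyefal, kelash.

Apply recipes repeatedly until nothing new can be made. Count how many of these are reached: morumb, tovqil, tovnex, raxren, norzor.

2

kelash and kyefal → norzor (Recipe 7).
Using Recipe 2, norzor and kyefal make beltam.
beltam and kelash → tovfal (Recipe 4).
Using Recipe 3, tovfal, kelash, and faldor make tovqil.
morumb would need raxren (Recipe 1), but raxren is never obtained.
tovqil: reached.
tovnex would need tovfal, kyefal, and morumb (Recipe 5), but morumb is never obtained.
No rule produces raxren, and it is not given.
norzor: reached.
Reached: tovqil and norzor — 2 of the 5.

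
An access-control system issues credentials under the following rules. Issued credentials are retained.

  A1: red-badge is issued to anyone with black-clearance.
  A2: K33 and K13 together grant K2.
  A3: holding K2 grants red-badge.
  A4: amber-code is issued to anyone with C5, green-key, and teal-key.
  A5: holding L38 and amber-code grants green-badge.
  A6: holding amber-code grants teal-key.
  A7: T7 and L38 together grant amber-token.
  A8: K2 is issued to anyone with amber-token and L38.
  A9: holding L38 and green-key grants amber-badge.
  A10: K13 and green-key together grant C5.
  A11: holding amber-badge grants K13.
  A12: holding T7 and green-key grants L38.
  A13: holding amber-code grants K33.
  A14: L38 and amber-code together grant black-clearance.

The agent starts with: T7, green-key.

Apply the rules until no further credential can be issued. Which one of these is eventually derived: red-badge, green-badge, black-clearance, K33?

Holding T7 and green-key grants L38 (A12).
Holding T7 and L38 grants amber-token (A7).
Holding amber-token and L38 grants K2 (A8).
Holding K2 grants red-badge (A3).
black-clearance would need L38 and amber-code (A14), but amber-code is never granted. K33 would need amber-code (A13), but amber-code is never granted. green-badge would need L38 and amber-code (A5), but amber-code is never granted.

red-badge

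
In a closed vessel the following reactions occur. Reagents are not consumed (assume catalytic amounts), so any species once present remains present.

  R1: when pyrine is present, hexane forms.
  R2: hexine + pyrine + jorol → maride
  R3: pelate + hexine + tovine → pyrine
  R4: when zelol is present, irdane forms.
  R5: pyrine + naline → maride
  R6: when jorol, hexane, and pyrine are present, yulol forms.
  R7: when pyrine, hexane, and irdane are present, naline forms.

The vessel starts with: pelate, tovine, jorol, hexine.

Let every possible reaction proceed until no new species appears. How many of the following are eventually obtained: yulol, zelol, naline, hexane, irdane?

2

pelate, hexine, and tovine present → pyrine forms (R3).
pyrine present → hexane forms (R1).
jorol, hexane, and pyrine present → yulol forms (R6).
yulol: reached.
No rule produces zelol, and it is not given.
naline would need pyrine, hexane, and irdane (R7), but irdane never forms.
hexane: reached.
irdane would need zelol (R4), but zelol never forms.
Reached: yulol and hexane — 2 of the 5.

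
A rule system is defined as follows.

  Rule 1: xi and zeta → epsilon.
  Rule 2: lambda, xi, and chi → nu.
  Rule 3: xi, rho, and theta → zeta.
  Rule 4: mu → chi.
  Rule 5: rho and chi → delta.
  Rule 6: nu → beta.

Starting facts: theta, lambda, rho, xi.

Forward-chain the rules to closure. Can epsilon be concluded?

Yes

xi, rho, and theta hold, so zeta follows (Rule 3).
From xi and zeta, Rule 1 gives epsilon.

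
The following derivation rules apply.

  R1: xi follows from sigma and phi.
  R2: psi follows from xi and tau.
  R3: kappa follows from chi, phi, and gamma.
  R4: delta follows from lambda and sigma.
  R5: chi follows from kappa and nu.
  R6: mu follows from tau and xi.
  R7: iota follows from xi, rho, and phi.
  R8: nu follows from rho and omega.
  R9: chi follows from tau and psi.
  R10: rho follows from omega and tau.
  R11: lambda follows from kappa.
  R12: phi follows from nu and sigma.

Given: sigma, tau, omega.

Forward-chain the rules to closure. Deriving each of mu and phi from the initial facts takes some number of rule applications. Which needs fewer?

phi: From omega and tau, R10 gives rho. rho and omega hold, so nu follows (R8). From nu and sigma, R12 gives phi. [3 rule applications]
mu: From omega and tau, R10 gives rho. rho and omega hold, so nu follows (R8). From nu and sigma, R12 gives phi. From sigma and phi, R1 gives xi. tau and xi hold, so mu follows (R6). [5 rule applications]
phi needs fewer.

phi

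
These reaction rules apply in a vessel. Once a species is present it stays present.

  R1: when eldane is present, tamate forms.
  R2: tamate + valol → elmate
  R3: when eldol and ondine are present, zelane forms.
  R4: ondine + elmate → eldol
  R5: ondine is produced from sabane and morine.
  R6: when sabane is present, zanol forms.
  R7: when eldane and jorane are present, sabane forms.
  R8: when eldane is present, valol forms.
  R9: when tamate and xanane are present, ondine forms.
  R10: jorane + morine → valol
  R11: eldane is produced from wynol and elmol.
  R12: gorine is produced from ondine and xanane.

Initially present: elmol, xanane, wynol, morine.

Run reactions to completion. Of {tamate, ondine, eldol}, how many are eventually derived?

wynol and elmol present → eldane forms (R11).
eldane present → valol forms (R8).
eldane present → tamate forms (R1).
tamate and xanane present → ondine forms (R9).
tamate and valol present → elmate forms (R2).
ondine and elmate present → eldol forms (R4).
tamate: reached.
ondine: reached.
eldol: reached.
All 3 are reached.

3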